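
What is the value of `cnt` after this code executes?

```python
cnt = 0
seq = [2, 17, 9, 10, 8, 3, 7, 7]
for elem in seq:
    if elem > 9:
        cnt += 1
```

Let's trace through this code step by step.

Initialize: cnt = 0
Initialize: seq = [2, 17, 9, 10, 8, 3, 7, 7]
Entering loop: for elem in seq:

After execution: cnt = 2
2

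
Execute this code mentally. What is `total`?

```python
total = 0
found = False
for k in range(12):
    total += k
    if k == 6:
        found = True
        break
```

Let's trace through this code step by step.

Initialize: total = 0
Initialize: found = False
Entering loop: for k in range(12):

After execution: total = 21
21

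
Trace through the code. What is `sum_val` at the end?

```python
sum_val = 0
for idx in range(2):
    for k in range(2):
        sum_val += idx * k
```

Let's trace through this code step by step.

Initialize: sum_val = 0
Entering loop: for idx in range(2):

After execution: sum_val = 1
1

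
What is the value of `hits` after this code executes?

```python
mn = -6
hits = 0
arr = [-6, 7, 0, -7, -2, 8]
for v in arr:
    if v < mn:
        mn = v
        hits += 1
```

Let's trace through this code step by step.

Initialize: mn = -6
Initialize: hits = 0
Initialize: arr = [-6, 7, 0, -7, -2, 8]
Entering loop: for v in arr:

After execution: hits = 1
1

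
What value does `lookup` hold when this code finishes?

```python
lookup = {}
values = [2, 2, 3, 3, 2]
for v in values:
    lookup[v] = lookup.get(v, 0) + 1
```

Let's trace through this code step by step.

Initialize: lookup = {}
Initialize: values = [2, 2, 3, 3, 2]
Entering loop: for v in values:

After execution: lookup = {2: 3, 3: 2}
{2: 3, 3: 2}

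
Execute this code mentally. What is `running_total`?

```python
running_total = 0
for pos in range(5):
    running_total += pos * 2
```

Let's trace through this code step by step.

Initialize: running_total = 0
Entering loop: for pos in range(5):

After execution: running_total = 20
20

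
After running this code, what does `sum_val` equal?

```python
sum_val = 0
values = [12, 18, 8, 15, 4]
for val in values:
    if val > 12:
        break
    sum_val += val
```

Let's trace through this code step by step.

Initialize: sum_val = 0
Initialize: values = [12, 18, 8, 15, 4]
Entering loop: for val in values:

After execution: sum_val = 12
12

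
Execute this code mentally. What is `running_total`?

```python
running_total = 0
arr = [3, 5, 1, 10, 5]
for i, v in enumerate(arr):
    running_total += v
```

Let's trace through this code step by step.

Initialize: running_total = 0
Initialize: arr = [3, 5, 1, 10, 5]
Entering loop: for i, v in enumerate(arr):

After execution: running_total = 24
24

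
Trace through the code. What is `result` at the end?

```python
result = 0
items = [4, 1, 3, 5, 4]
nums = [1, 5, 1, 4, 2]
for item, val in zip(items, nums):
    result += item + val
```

Let's trace through this code step by step.

Initialize: result = 0
Initialize: items = [4, 1, 3, 5, 4]
Initialize: nums = [1, 5, 1, 4, 2]
Entering loop: for item, val in zip(items, nums):

After execution: result = 30
30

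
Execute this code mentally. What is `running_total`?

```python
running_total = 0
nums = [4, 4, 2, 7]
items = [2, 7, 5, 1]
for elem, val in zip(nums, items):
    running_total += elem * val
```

Let's trace through this code step by step.

Initialize: running_total = 0
Initialize: nums = [4, 4, 2, 7]
Initialize: items = [2, 7, 5, 1]
Entering loop: for elem, val in zip(nums, items):

After execution: running_total = 53
53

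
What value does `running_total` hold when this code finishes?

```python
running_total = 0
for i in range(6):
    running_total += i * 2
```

Let's trace through this code step by step.

Initialize: running_total = 0
Entering loop: for i in range(6):

After execution: running_total = 30
30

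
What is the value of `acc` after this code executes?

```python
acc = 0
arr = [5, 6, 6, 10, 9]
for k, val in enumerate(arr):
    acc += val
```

Let's trace through this code step by step.

Initialize: acc = 0
Initialize: arr = [5, 6, 6, 10, 9]
Entering loop: for k, val in enumerate(arr):

After execution: acc = 36
36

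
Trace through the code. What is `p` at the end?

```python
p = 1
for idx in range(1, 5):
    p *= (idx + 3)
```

Let's trace through this code step by step.

Initialize: p = 1
Entering loop: for idx in range(1, 5):

After execution: p = 840
840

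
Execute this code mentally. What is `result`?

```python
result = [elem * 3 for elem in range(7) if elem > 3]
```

Let's trace through this code step by step.

Initialize: result = [elem * 3 for elem in range(7) if elem > 3]

After execution: result = [12, 15, 18]
[12, 15, 18]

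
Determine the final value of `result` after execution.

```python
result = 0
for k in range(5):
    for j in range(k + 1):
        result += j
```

Let's trace through this code step by step.

Initialize: result = 0
Entering loop: for k in range(5):

After execution: result = 20
20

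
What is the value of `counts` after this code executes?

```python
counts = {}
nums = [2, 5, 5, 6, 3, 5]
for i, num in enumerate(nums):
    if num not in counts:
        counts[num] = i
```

Let's trace through this code step by step.

Initialize: counts = {}
Initialize: nums = [2, 5, 5, 6, 3, 5]
Entering loop: for i, num in enumerate(nums):

After execution: counts = {2: 0, 5: 1, 6: 3, 3: 4}
{2: 0, 5: 1, 6: 3, 3: 4}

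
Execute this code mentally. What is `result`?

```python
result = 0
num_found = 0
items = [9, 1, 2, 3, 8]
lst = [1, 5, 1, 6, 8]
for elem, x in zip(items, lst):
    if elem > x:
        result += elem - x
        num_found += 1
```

Let's trace through this code step by step.

Initialize: result = 0
Initialize: num_found = 0
Initialize: items = [9, 1, 2, 3, 8]
Initialize: lst = [1, 5, 1, 6, 8]
Entering loop: for elem, x in zip(items, lst):

After execution: result = 9
9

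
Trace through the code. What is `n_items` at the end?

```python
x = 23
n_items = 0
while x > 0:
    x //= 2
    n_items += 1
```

Let's trace through this code step by step.

Initialize: x = 23
Initialize: n_items = 0
Entering loop: while x > 0:

After execution: n_items = 5
5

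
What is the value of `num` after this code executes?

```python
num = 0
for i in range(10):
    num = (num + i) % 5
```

Let's trace through this code step by step.

Initialize: num = 0
Entering loop: for i in range(10):

After execution: num = 0
0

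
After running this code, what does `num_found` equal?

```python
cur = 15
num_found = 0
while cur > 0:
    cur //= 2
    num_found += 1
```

Let's trace through this code step by step.

Initialize: cur = 15
Initialize: num_found = 0
Entering loop: while cur > 0:

After execution: num_found = 4
4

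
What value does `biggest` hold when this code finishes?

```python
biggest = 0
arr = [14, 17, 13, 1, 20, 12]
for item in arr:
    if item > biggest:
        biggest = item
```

Let's trace through this code step by step.

Initialize: biggest = 0
Initialize: arr = [14, 17, 13, 1, 20, 12]
Entering loop: for item in arr:

After execution: biggest = 20
20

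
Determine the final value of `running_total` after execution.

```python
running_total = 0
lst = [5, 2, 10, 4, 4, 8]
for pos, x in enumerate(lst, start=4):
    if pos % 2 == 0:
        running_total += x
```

Let's trace through this code step by step.

Initialize: running_total = 0
Initialize: lst = [5, 2, 10, 4, 4, 8]
Entering loop: for pos, x in enumerate(lst, start=4):

After execution: running_total = 19
19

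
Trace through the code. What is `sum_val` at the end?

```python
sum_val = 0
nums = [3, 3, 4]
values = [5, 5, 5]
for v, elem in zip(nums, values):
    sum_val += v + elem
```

Let's trace through this code step by step.

Initialize: sum_val = 0
Initialize: nums = [3, 3, 4]
Initialize: values = [5, 5, 5]
Entering loop: for v, elem in zip(nums, values):

After execution: sum_val = 25
25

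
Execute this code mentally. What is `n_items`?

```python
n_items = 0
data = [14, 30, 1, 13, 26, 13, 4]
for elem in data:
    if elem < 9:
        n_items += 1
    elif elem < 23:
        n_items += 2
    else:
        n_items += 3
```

Let's trace through this code step by step.

Initialize: n_items = 0
Initialize: data = [14, 30, 1, 13, 26, 13, 4]
Entering loop: for elem in data:

After execution: n_items = 14
14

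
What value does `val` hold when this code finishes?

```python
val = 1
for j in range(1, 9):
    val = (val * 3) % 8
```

Let's trace through this code step by step.

Initialize: val = 1
Entering loop: for j in range(1, 9):

After execution: val = 1
1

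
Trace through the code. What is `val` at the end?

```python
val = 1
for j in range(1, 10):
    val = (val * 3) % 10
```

Let's trace through this code step by step.

Initialize: val = 1
Entering loop: for j in range(1, 10):

After execution: val = 3
3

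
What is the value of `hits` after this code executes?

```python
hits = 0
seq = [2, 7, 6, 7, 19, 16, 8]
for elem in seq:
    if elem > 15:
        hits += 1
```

Let's trace through this code step by step.

Initialize: hits = 0
Initialize: seq = [2, 7, 6, 7, 19, 16, 8]
Entering loop: for elem in seq:

After execution: hits = 2
2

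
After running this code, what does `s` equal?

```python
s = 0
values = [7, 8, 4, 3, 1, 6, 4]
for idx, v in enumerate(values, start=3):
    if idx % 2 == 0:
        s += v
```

Let's trace through this code step by step.

Initialize: s = 0
Initialize: values = [7, 8, 4, 3, 1, 6, 4]
Entering loop: for idx, v in enumerate(values, start=3):

After execution: s = 17
17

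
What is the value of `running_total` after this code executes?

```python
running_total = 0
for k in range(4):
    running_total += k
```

Let's trace through this code step by step.

Initialize: running_total = 0
Entering loop: for k in range(4):

After execution: running_total = 6
6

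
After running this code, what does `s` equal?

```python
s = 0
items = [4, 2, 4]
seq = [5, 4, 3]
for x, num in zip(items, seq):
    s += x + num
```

Let's trace through this code step by step.

Initialize: s = 0
Initialize: items = [4, 2, 4]
Initialize: seq = [5, 4, 3]
Entering loop: for x, num in zip(items, seq):

After execution: s = 22
22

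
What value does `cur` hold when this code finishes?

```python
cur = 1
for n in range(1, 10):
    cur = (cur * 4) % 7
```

Let's trace through this code step by step.

Initialize: cur = 1
Entering loop: for n in range(1, 10):

After execution: cur = 1
1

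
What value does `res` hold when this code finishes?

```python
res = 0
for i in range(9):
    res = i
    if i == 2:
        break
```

Let's trace through this code step by step.

Initialize: res = 0
Entering loop: for i in range(9):

After execution: res = 2
2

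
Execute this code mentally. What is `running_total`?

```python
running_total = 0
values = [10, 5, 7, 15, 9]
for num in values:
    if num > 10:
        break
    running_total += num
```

Let's trace through this code step by step.

Initialize: running_total = 0
Initialize: values = [10, 5, 7, 15, 9]
Entering loop: for num in values:

After execution: running_total = 22
22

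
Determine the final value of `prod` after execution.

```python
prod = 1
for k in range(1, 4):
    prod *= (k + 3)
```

Let's trace through this code step by step.

Initialize: prod = 1
Entering loop: for k in range(1, 4):

After execution: prod = 120
120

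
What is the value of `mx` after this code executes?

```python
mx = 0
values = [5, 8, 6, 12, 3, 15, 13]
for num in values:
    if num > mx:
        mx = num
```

Let's trace through this code step by step.

Initialize: mx = 0
Initialize: values = [5, 8, 6, 12, 3, 15, 13]
Entering loop: for num in values:

After execution: mx = 15
15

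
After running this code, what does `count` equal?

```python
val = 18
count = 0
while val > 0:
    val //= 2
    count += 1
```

Let's trace through this code step by step.

Initialize: val = 18
Initialize: count = 0
Entering loop: while val > 0:

After execution: count = 5
5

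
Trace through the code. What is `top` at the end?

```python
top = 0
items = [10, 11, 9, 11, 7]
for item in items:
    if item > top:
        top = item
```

Let's trace through this code step by step.

Initialize: top = 0
Initialize: items = [10, 11, 9, 11, 7]
Entering loop: for item in items:

After execution: top = 11
11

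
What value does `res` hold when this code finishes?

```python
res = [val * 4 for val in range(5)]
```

Let's trace through this code step by step.

Initialize: res = [val * 4 for val in range(5)]

After execution: res = [0, 4, 8, 12, 16]
[0, 4, 8, 12, 16]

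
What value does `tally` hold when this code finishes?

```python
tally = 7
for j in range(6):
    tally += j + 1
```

Let's trace through this code step by step.

Initialize: tally = 7
Entering loop: for j in range(6):

After execution: tally = 28
28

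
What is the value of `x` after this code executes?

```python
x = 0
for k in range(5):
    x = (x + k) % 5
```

Let's trace through this code step by step.

Initialize: x = 0
Entering loop: for k in range(5):

After execution: x = 0
0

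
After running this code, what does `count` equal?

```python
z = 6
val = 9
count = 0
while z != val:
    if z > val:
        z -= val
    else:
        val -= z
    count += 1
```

Let's trace through this code step by step.

Initialize: z = 6
Initialize: val = 9
Initialize: count = 0
Entering loop: while z != val:

After execution: count = 2
2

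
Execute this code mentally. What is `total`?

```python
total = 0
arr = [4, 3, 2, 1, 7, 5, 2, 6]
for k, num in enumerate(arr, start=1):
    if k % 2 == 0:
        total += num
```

Let's trace through this code step by step.

Initialize: total = 0
Initialize: arr = [4, 3, 2, 1, 7, 5, 2, 6]
Entering loop: for k, num in enumerate(arr, start=1):

After execution: total = 15
15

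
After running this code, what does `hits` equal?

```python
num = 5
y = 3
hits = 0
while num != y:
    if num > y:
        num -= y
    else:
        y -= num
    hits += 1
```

Let's trace through this code step by step.

Initialize: num = 5
Initialize: y = 3
Initialize: hits = 0
Entering loop: while num != y:

After execution: hits = 3
3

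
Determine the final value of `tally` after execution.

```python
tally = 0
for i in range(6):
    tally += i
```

Let's trace through this code step by step.

Initialize: tally = 0
Entering loop: for i in range(6):

After execution: tally = 15
15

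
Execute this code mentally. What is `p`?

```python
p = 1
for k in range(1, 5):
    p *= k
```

Let's trace through this code step by step.

Initialize: p = 1
Entering loop: for k in range(1, 5):

After execution: p = 24
24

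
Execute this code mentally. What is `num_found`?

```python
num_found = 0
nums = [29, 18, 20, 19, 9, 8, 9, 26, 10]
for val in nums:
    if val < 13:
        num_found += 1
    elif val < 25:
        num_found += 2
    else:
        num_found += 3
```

Let's trace through this code step by step.

Initialize: num_found = 0
Initialize: nums = [29, 18, 20, 19, 9, 8, 9, 26, 10]
Entering loop: for val in nums:

After execution: num_found = 16
16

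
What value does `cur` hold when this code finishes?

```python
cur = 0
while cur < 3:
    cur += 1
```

Let's trace through this code step by step.

Initialize: cur = 0
Entering loop: while cur < 3:

After execution: cur = 3
3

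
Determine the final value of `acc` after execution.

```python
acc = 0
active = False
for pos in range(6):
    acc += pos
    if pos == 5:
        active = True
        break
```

Let's trace through this code step by step.

Initialize: acc = 0
Initialize: active = False
Entering loop: for pos in range(6):

After execution: acc = 15
15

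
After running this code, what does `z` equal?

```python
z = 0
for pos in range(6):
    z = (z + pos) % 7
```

Let's trace through this code step by step.

Initialize: z = 0
Entering loop: for pos in range(6):

After execution: z = 1
1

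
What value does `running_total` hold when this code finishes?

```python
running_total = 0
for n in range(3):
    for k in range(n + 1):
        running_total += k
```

Let's trace through this code step by step.

Initialize: running_total = 0
Entering loop: for n in range(3):

After execution: running_total = 4
4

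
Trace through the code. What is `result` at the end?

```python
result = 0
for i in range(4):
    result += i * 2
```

Let's trace through this code step by step.

Initialize: result = 0
Entering loop: for i in range(4):

After execution: result = 12
12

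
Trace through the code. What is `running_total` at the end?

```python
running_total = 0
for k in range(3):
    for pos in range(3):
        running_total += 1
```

Let's trace through this code step by step.

Initialize: running_total = 0
Entering loop: for k in range(3):

After execution: running_total = 9
9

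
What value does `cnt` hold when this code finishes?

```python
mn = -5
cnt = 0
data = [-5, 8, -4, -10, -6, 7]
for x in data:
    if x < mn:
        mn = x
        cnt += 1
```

Let's trace through this code step by step.

Initialize: mn = -5
Initialize: cnt = 0
Initialize: data = [-5, 8, -4, -10, -6, 7]
Entering loop: for x in data:

After execution: cnt = 1
1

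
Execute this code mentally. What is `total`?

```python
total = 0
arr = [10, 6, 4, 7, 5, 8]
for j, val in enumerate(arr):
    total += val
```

Let's trace through this code step by step.

Initialize: total = 0
Initialize: arr = [10, 6, 4, 7, 5, 8]
Entering loop: for j, val in enumerate(arr):

After execution: total = 40
40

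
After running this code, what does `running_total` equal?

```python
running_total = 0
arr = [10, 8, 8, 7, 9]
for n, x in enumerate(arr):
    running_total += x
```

Let's trace through this code step by step.

Initialize: running_total = 0
Initialize: arr = [10, 8, 8, 7, 9]
Entering loop: for n, x in enumerate(arr):

After execution: running_total = 42
42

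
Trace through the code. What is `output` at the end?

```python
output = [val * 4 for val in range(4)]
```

Let's trace through this code step by step.

Initialize: output = [val * 4 for val in range(4)]

After execution: output = [0, 4, 8, 12]
[0, 4, 8, 12]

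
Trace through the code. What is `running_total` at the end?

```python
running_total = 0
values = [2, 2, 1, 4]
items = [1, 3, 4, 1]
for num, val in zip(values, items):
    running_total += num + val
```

Let's trace through this code step by step.

Initialize: running_total = 0
Initialize: values = [2, 2, 1, 4]
Initialize: items = [1, 3, 4, 1]
Entering loop: for num, val in zip(values, items):

After execution: running_total = 18
18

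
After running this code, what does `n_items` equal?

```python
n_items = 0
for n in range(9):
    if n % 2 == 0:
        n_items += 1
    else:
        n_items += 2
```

Let's trace through this code step by step.

Initialize: n_items = 0
Entering loop: for n in range(9):

After execution: n_items = 13
13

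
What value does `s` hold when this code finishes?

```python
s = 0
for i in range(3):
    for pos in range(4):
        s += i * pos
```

Let's trace through this code step by step.

Initialize: s = 0
Entering loop: for i in range(3):

After execution: s = 18
18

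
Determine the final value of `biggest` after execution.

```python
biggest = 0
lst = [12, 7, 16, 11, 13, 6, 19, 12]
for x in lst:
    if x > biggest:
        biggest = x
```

Let's trace through this code step by step.

Initialize: biggest = 0
Initialize: lst = [12, 7, 16, 11, 13, 6, 19, 12]
Entering loop: for x in lst:

After execution: biggest = 19
19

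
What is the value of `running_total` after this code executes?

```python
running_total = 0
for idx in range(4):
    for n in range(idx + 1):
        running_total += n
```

Let's trace through this code step by step.

Initialize: running_total = 0
Entering loop: for idx in range(4):

After execution: running_total = 10
10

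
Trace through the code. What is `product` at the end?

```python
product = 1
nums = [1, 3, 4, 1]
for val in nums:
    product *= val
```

Let's trace through this code step by step.

Initialize: product = 1
Initialize: nums = [1, 3, 4, 1]
Entering loop: for val in nums:

After execution: product = 12
12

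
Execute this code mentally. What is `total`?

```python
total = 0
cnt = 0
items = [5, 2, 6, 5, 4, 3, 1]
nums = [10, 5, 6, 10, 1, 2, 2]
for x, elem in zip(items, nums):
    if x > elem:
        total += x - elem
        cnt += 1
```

Let's trace through this code step by step.

Initialize: total = 0
Initialize: cnt = 0
Initialize: items = [5, 2, 6, 5, 4, 3, 1]
Initialize: nums = [10, 5, 6, 10, 1, 2, 2]
Entering loop: for x, elem in zip(items, nums):

After execution: total = 4
4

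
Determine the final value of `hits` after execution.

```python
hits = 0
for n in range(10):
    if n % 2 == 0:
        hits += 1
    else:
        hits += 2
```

Let's trace through this code step by step.

Initialize: hits = 0
Entering loop: for n in range(10):

After execution: hits = 15
15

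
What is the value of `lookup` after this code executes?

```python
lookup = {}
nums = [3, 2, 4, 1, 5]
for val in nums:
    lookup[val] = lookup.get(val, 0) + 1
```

Let's trace through this code step by step.

Initialize: lookup = {}
Initialize: nums = [3, 2, 4, 1, 5]
Entering loop: for val in nums:

After execution: lookup = {3: 1, 2: 1, 4: 1, 1: 1, 5: 1}
{3: 1, 2: 1, 4: 1, 1: 1, 5: 1}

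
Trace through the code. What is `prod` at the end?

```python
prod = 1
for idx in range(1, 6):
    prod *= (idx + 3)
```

Let's trace through this code step by step.

Initialize: prod = 1
Entering loop: for idx in range(1, 6):

After execution: prod = 6720
6720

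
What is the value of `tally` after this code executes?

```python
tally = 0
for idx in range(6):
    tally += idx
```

Let's trace through this code step by step.

Initialize: tally = 0
Entering loop: for idx in range(6):

After execution: tally = 15
15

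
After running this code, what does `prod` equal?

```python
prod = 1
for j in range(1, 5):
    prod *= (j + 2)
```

Let's trace through this code step by step.

Initialize: prod = 1
Entering loop: for j in range(1, 5):

After execution: prod = 360
360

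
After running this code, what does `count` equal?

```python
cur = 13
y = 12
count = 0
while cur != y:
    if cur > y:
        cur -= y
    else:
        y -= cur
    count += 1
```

Let's trace through this code step by step.

Initialize: cur = 13
Initialize: y = 12
Initialize: count = 0
Entering loop: while cur != y:

After execution: count = 12
12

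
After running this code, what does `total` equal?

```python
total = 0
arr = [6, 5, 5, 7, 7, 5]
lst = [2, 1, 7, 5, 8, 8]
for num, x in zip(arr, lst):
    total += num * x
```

Let's trace through this code step by step.

Initialize: total = 0
Initialize: arr = [6, 5, 5, 7, 7, 5]
Initialize: lst = [2, 1, 7, 5, 8, 8]
Entering loop: for num, x in zip(arr, lst):

After execution: total = 183
183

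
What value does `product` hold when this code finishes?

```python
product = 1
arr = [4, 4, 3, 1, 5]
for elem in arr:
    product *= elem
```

Let's trace through this code step by step.

Initialize: product = 1
Initialize: arr = [4, 4, 3, 1, 5]
Entering loop: for elem in arr:

After execution: product = 240
240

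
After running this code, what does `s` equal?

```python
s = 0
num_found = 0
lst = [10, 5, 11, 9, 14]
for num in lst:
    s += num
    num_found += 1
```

Let's trace through this code step by step.

Initialize: s = 0
Initialize: num_found = 0
Initialize: lst = [10, 5, 11, 9, 14]
Entering loop: for num in lst:

After execution: s = 49
49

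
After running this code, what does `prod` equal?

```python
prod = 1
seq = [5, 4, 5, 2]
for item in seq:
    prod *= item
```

Let's trace through this code step by step.

Initialize: prod = 1
Initialize: seq = [5, 4, 5, 2]
Entering loop: for item in seq:

After execution: prod = 200
200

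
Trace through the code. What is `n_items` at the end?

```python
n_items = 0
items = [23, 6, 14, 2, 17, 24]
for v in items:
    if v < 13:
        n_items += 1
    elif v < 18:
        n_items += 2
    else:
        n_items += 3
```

Let's trace through this code step by step.

Initialize: n_items = 0
Initialize: items = [23, 6, 14, 2, 17, 24]
Entering loop: for v in items:

After execution: n_items = 12
12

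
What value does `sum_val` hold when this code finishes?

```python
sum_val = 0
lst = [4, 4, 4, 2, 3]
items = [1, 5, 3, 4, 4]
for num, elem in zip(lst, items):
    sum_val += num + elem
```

Let's trace through this code step by step.

Initialize: sum_val = 0
Initialize: lst = [4, 4, 4, 2, 3]
Initialize: items = [1, 5, 3, 4, 4]
Entering loop: for num, elem in zip(lst, items):

After execution: sum_val = 34
34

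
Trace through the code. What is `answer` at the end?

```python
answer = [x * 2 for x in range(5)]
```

Let's trace through this code step by step.

Initialize: answer = [x * 2 for x in range(5)]

After execution: answer = [0, 2, 4, 6, 8]
[0, 2, 4, 6, 8]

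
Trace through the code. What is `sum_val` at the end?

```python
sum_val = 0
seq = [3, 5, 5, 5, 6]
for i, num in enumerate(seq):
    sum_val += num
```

Let's trace through this code step by step.

Initialize: sum_val = 0
Initialize: seq = [3, 5, 5, 5, 6]
Entering loop: for i, num in enumerate(seq):

After execution: sum_val = 24
24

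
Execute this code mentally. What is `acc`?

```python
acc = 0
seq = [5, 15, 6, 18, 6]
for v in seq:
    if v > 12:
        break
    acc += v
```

Let's trace through this code step by step.

Initialize: acc = 0
Initialize: seq = [5, 15, 6, 18, 6]
Entering loop: for v in seq:

After execution: acc = 5
5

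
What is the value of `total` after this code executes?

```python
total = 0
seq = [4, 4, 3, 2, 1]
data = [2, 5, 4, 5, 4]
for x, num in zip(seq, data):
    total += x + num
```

Let's trace through this code step by step.

Initialize: total = 0
Initialize: seq = [4, 4, 3, 2, 1]
Initialize: data = [2, 5, 4, 5, 4]
Entering loop: for x, num in zip(seq, data):

After execution: total = 34
34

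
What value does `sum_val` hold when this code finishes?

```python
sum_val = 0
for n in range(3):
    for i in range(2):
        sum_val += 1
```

Let's trace through this code step by step.

Initialize: sum_val = 0
Entering loop: for n in range(3):

After execution: sum_val = 6
6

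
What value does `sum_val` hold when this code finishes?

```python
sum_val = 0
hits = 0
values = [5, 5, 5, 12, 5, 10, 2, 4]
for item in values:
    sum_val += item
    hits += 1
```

Let's trace through this code step by step.

Initialize: sum_val = 0
Initialize: hits = 0
Initialize: values = [5, 5, 5, 12, 5, 10, 2, 4]
Entering loop: for item in values:

After execution: sum_val = 48
48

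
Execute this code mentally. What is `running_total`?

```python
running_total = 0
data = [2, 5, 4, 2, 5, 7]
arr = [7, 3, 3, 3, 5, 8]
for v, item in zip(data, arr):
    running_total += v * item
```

Let's trace through this code step by step.

Initialize: running_total = 0
Initialize: data = [2, 5, 4, 2, 5, 7]
Initialize: arr = [7, 3, 3, 3, 5, 8]
Entering loop: for v, item in zip(data, arr):

After execution: running_total = 128
128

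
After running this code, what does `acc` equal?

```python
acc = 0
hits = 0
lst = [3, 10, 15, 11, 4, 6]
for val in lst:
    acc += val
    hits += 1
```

Let's trace through this code step by step.

Initialize: acc = 0
Initialize: hits = 0
Initialize: lst = [3, 10, 15, 11, 4, 6]
Entering loop: for val in lst:

After execution: acc = 49
49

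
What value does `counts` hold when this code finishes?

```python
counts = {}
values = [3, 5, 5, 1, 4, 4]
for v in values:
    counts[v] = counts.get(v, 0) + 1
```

Let's trace through this code step by step.

Initialize: counts = {}
Initialize: values = [3, 5, 5, 1, 4, 4]
Entering loop: for v in values:

After execution: counts = {3: 1, 5: 2, 1: 1, 4: 2}
{3: 1, 5: 2, 1: 1, 4: 2}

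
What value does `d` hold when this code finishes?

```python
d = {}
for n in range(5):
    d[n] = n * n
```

Let's trace through this code step by step.

Initialize: d = {}
Entering loop: for n in range(5):

After execution: d = {0: 0, 1: 1, 2: 4, 3: 9, 4: 16}
{0: 0, 1: 1, 2: 4, 3: 9, 4: 16}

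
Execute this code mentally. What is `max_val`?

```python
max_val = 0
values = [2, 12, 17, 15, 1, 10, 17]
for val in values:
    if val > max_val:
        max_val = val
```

Let's trace through this code step by step.

Initialize: max_val = 0
Initialize: values = [2, 12, 17, 15, 1, 10, 17]
Entering loop: for val in values:

After execution: max_val = 17
17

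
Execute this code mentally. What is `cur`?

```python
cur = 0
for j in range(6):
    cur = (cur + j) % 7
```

Let's trace through this code step by step.

Initialize: cur = 0
Entering loop: for j in range(6):

After execution: cur = 1
1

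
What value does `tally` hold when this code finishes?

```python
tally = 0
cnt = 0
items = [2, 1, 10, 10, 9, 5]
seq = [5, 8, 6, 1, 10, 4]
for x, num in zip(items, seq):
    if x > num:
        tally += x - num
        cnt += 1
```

Let's trace through this code step by step.

Initialize: tally = 0
Initialize: cnt = 0
Initialize: items = [2, 1, 10, 10, 9, 5]
Initialize: seq = [5, 8, 6, 1, 10, 4]
Entering loop: for x, num in zip(items, seq):

After execution: tally = 14
14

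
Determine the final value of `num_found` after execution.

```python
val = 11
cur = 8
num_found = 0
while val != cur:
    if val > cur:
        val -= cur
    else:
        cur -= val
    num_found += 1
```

Let's trace through this code step by step.

Initialize: val = 11
Initialize: cur = 8
Initialize: num_found = 0
Entering loop: while val != cur:

After execution: num_found = 5
5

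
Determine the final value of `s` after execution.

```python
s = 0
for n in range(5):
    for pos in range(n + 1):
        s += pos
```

Let's trace through this code step by step.

Initialize: s = 0
Entering loop: for n in range(5):

After execution: s = 20
20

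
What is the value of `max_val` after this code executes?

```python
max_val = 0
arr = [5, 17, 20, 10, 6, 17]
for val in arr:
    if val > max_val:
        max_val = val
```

Let's trace through this code step by step.

Initialize: max_val = 0
Initialize: arr = [5, 17, 20, 10, 6, 17]
Entering loop: for val in arr:

After execution: max_val = 20
20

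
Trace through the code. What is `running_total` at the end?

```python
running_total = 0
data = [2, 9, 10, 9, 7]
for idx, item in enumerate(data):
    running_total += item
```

Let's trace through this code step by step.

Initialize: running_total = 0
Initialize: data = [2, 9, 10, 9, 7]
Entering loop: for idx, item in enumerate(data):

After execution: running_total = 37
37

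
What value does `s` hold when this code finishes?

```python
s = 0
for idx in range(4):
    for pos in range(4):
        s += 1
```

Let's trace through this code step by step.

Initialize: s = 0
Entering loop: for idx in range(4):

After execution: s = 16
16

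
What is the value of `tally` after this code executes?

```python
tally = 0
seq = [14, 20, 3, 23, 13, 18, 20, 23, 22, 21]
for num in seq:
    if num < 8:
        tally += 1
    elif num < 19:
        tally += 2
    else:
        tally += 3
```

Let's trace through this code step by step.

Initialize: tally = 0
Initialize: seq = [14, 20, 3, 23, 13, 18, 20, 23, 22, 21]
Entering loop: for num in seq:

After execution: tally = 25
25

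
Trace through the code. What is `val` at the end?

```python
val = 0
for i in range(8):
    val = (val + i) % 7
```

Let's trace through this code step by step.

Initialize: val = 0
Entering loop: for i in range(8):

After execution: val = 0
0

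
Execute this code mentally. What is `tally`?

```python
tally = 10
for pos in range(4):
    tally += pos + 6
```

Let's trace through this code step by step.

Initialize: tally = 10
Entering loop: for pos in range(4):

After execution: tally = 40
40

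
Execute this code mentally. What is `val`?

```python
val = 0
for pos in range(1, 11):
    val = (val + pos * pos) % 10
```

Let's trace through this code step by step.

Initialize: val = 0
Entering loop: for pos in range(1, 11):

After execution: val = 5
5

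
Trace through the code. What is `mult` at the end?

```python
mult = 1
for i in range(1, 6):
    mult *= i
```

Let's trace through this code step by step.

Initialize: mult = 1
Entering loop: for i in range(1, 6):

After execution: mult = 120
120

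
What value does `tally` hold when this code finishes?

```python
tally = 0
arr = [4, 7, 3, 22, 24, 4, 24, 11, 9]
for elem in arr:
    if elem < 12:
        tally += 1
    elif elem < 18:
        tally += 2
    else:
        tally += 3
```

Let's trace through this code step by step.

Initialize: tally = 0
Initialize: arr = [4, 7, 3, 22, 24, 4, 24, 11, 9]
Entering loop: for elem in arr:

After execution: tally = 15
15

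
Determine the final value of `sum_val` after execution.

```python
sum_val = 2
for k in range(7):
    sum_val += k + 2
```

Let's trace through this code step by step.

Initialize: sum_val = 2
Entering loop: for k in range(7):

After execution: sum_val = 37
37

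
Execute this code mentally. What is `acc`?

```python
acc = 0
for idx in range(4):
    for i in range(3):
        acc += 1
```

Let's trace through this code step by step.

Initialize: acc = 0
Entering loop: for idx in range(4):

After execution: acc = 12
12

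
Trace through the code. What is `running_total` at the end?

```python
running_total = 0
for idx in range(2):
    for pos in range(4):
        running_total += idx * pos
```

Let's trace through this code step by step.

Initialize: running_total = 0
Entering loop: for idx in range(2):

After execution: running_total = 6
6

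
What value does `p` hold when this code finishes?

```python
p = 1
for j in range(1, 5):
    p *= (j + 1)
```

Let's trace through this code step by step.

Initialize: p = 1
Entering loop: for j in range(1, 5):

After execution: p = 120
120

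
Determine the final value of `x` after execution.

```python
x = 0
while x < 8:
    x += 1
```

Let's trace through this code step by step.

Initialize: x = 0
Entering loop: while x < 8:

After execution: x = 8
8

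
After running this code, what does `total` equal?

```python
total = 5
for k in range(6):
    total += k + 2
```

Let's trace through this code step by step.

Initialize: total = 5
Entering loop: for k in range(6):

After execution: total = 32
32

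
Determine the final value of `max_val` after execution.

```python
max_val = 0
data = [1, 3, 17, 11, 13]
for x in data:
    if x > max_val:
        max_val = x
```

Let's trace through this code step by step.

Initialize: max_val = 0
Initialize: data = [1, 3, 17, 11, 13]
Entering loop: for x in data:

After execution: max_val = 17
17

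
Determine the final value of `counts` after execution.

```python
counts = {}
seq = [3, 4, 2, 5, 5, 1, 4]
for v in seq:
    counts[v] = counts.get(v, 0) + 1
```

Let's trace through this code step by step.

Initialize: counts = {}
Initialize: seq = [3, 4, 2, 5, 5, 1, 4]
Entering loop: for v in seq:

After execution: counts = {3: 1, 4: 2, 2: 1, 5: 2, 1: 1}
{3: 1, 4: 2, 2: 1, 5: 2, 1: 1}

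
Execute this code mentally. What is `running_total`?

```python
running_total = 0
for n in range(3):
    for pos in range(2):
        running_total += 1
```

Let's trace through this code step by step.

Initialize: running_total = 0
Entering loop: for n in range(3):

After execution: running_total = 6
6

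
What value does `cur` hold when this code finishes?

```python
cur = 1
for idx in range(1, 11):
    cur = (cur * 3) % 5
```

Let's trace through this code step by step.

Initialize: cur = 1
Entering loop: for idx in range(1, 11):

After execution: cur = 4
4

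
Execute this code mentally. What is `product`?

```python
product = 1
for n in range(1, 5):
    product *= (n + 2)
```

Let's trace through this code step by step.

Initialize: product = 1
Entering loop: for n in range(1, 5):

After execution: product = 360
360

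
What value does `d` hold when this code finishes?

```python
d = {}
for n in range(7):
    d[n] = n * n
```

Let's trace through this code step by step.

Initialize: d = {}
Entering loop: for n in range(7):

After execution: d = {0: 0, 1: 1, 2: 4, 3: 9, 4: 16, 5: 25, 6: 36}
{0: 0, 1: 1, 2: 4, 3: 9, 4: 16, 5: 25, 6: 36}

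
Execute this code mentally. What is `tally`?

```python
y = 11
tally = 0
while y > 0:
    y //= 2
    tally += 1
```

Let's trace through this code step by step.

Initialize: y = 11
Initialize: tally = 0
Entering loop: while y > 0:

After execution: tally = 4
4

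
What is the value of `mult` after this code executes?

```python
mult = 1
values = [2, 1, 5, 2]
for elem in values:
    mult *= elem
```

Let's trace through this code step by step.

Initialize: mult = 1
Initialize: values = [2, 1, 5, 2]
Entering loop: for elem in values:

After execution: mult = 20
20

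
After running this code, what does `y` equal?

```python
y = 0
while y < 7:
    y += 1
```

Let's trace through this code step by step.

Initialize: y = 0
Entering loop: while y < 7:

After execution: y = 7
7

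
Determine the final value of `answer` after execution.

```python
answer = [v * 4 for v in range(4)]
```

Let's trace through this code step by step.

Initialize: answer = [v * 4 for v in range(4)]

After execution: answer = [0, 4, 8, 12]
[0, 4, 8, 12]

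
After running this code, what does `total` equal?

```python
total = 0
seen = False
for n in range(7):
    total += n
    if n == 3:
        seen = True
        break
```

Let's trace through this code step by step.

Initialize: total = 0
Initialize: seen = False
Entering loop: for n in range(7):

After execution: total = 6
6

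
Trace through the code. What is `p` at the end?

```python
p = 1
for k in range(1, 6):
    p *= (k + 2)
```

Let's trace through this code step by step.

Initialize: p = 1
Entering loop: for k in range(1, 6):

After execution: p = 2520
2520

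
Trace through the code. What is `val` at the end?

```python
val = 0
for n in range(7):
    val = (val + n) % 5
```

Let's trace through this code step by step.

Initialize: val = 0
Entering loop: for n in range(7):

After execution: val = 1
1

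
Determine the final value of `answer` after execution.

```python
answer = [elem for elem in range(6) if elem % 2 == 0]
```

Let's trace through this code step by step.

Initialize: answer = [elem for elem in range(6) if elem % 2 == 0]

After execution: answer = [0, 2, 4]
[0, 2, 4]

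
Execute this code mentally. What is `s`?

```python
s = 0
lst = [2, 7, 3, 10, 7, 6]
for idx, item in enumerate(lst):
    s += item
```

Let's trace through this code step by step.

Initialize: s = 0
Initialize: lst = [2, 7, 3, 10, 7, 6]
Entering loop: for idx, item in enumerate(lst):

After execution: s = 35
35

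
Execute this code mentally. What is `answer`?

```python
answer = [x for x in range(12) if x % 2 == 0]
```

Let's trace through this code step by step.

Initialize: answer = [x for x in range(12) if x % 2 == 0]

After execution: answer = [0, 2, 4, 6, 8, 10]
[0, 2, 4, 6, 8, 10]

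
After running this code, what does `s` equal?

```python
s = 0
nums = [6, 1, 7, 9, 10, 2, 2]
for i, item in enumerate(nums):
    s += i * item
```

Let's trace through this code step by step.

Initialize: s = 0
Initialize: nums = [6, 1, 7, 9, 10, 2, 2]
Entering loop: for i, item in enumerate(nums):

After execution: s = 104
104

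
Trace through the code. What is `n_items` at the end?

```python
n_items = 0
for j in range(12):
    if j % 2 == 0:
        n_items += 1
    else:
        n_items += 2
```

Let's trace through this code step by step.

Initialize: n_items = 0
Entering loop: for j in range(12):

After execution: n_items = 18
18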